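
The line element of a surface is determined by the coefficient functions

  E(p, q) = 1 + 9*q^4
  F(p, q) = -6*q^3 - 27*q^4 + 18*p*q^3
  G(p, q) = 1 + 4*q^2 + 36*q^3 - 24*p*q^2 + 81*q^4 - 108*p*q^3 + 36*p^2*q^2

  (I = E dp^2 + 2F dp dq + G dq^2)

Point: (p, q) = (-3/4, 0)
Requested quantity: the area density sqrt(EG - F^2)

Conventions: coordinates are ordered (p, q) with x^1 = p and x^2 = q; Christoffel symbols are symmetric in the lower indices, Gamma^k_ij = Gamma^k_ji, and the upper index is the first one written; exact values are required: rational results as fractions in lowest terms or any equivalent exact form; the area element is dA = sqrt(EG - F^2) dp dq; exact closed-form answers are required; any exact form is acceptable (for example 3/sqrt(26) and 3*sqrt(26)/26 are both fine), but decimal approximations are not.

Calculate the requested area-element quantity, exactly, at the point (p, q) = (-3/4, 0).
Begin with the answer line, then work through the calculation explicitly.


Answer: sqrt(EG - F^2) = 1

E = 1, F = 0, G = 1; EG - F^2 = 1


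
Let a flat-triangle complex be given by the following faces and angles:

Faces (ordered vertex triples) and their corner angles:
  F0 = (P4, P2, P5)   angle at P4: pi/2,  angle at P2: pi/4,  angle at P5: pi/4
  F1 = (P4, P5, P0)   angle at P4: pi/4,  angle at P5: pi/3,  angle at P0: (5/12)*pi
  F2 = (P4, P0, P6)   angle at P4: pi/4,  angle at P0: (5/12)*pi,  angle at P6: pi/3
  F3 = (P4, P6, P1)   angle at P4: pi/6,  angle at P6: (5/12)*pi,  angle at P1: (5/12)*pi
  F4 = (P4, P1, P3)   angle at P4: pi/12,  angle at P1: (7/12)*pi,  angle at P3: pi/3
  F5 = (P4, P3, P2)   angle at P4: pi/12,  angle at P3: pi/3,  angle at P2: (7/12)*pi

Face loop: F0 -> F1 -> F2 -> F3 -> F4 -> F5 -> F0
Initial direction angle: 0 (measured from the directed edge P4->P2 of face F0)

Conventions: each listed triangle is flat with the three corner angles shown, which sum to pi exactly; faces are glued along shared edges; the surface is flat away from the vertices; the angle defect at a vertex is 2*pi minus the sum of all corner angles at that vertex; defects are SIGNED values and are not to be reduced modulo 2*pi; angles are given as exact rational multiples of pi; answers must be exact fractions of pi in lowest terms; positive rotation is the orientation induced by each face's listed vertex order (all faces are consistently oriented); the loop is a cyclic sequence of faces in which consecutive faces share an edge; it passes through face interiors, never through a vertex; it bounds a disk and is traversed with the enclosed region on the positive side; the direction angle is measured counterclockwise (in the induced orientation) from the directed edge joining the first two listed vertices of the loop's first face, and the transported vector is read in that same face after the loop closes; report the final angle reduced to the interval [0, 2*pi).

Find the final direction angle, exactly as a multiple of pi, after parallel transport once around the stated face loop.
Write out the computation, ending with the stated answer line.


enclosed vertex P4: corner angles sum to (4/3)*pi, defect = 2*pi - (4/3)*pi = (2/3)*pi
holonomy = initial angle + sum of enclosed defects (mod 2*pi), positive in the induced orientation
final angle = 0 + (2/3)*pi = (2/3)*pi (mod 2*pi)

Answer: final direction angle = (2/3)*pi


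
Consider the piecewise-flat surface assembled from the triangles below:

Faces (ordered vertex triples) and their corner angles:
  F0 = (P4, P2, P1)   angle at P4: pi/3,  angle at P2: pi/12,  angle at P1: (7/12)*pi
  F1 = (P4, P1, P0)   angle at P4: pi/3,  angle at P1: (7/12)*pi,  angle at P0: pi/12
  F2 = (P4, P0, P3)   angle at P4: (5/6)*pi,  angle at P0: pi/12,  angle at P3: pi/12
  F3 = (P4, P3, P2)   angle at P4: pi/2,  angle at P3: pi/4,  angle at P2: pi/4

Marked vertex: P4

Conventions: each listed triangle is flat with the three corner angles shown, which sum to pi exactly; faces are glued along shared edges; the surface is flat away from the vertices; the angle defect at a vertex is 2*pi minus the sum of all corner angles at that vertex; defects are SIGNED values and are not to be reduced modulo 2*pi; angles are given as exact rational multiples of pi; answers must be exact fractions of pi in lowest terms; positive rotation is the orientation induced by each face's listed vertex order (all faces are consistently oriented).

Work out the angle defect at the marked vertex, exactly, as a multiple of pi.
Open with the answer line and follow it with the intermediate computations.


Answer: defect(P4) = 0

Sum of corner angles at P4: 2*pi
defect = 2*pi - 2*pi


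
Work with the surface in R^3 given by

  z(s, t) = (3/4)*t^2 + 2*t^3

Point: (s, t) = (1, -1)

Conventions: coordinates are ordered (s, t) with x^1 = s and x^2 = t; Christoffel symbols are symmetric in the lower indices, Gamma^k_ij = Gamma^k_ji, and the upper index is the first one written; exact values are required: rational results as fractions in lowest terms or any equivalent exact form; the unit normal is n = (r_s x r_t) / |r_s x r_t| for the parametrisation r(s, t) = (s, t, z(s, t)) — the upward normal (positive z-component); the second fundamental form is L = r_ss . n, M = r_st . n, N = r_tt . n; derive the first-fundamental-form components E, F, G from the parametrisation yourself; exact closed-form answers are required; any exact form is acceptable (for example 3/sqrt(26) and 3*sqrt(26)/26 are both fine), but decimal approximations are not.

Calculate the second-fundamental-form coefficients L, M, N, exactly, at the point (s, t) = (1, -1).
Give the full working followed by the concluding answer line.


z_s = 0, z_t = 9/2, z_ss = 0, z_st = 0, z_tt = -21/2
E = 1, F = 0, G = 85/4; answer radicand W^2 = 85/4
unnormalised second-form numerators: l = 0, m = 0, n = -21/2; L = l/sqrt(85/4), and similarly M = m/sqrt(W^2), N = n/sqrt(W^2)

Answer: L = 0, M = 0, N = -21*sqrt(85)/85


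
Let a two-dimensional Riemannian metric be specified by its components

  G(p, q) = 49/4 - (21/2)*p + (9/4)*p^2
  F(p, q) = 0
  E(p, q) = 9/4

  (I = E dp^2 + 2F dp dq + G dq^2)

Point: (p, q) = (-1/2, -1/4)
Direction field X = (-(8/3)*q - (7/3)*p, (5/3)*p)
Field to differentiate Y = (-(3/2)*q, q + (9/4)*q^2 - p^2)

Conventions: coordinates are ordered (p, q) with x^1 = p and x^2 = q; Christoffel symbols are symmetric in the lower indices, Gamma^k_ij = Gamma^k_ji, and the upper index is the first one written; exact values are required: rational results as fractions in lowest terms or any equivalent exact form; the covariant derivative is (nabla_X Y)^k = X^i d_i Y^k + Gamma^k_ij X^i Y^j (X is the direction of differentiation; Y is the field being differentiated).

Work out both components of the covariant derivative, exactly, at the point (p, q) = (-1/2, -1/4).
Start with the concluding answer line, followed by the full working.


Answer: (nabla_X Y)^p = 4835/2304, (nabla_X Y)^q = 2481/1088

E = 9/4, F = 0, G = 289/16 at the point
E_p = 0, E_q = 0, F_p = 0, F_q = 0, G_p = -51/4, G_q = 0
EG - F^2 = 2601/64;  g^inv = (64/2601) * [[289/16, 0], [0, 9/4]]
first-kind symbols [ij,l] = (1/2)(d_i g_jl + d_j g_il - d_l g_ij): [pp,p] = E_p/2 = 0, [pp,q] = F_p - E_q/2 = 0, [pq,p] = E_q/2 = 0, [pq,q] = G_p/2 = -51/8, [qq,p] = F_q - G_p/2 = 51/8, [qq,q] = G_q/2 = 0
Gamma^p_ij = (G*[ij,p] - F*[ij,q])/(EG - F^2), Gamma^q_ij = (E*[ij,q] - F*[ij,p])/(EG - F^2)
Gamma_ppp = 0, Gamma_ppq = 0, Gamma_pqq = 17/6, Gamma_qpp = 0, Gamma_qpq = -6/17, Gamma_qqq = 0
X = (11/6, -5/6), Y = (3/8, -23/64) at the point


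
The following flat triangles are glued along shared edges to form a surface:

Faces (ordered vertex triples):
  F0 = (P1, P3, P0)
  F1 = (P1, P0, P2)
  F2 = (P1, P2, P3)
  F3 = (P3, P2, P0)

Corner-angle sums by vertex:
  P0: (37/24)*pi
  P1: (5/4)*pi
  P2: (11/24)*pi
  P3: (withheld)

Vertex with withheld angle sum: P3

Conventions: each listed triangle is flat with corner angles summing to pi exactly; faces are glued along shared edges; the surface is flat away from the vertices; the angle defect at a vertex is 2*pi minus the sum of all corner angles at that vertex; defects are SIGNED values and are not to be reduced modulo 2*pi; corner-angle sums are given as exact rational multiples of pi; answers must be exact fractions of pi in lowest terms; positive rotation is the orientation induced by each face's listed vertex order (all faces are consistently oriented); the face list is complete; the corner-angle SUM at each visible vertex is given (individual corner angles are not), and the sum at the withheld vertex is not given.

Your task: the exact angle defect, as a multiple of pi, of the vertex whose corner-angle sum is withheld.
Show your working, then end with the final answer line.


V = 4, E = 6, F = 4; chi = V - E + F = 2
Gauss-Bonnet: total defect = 2*pi*chi = 4*pi; visible defects sum to (11/4)*pi

Answer: defect(P3) = (5/4)*pi


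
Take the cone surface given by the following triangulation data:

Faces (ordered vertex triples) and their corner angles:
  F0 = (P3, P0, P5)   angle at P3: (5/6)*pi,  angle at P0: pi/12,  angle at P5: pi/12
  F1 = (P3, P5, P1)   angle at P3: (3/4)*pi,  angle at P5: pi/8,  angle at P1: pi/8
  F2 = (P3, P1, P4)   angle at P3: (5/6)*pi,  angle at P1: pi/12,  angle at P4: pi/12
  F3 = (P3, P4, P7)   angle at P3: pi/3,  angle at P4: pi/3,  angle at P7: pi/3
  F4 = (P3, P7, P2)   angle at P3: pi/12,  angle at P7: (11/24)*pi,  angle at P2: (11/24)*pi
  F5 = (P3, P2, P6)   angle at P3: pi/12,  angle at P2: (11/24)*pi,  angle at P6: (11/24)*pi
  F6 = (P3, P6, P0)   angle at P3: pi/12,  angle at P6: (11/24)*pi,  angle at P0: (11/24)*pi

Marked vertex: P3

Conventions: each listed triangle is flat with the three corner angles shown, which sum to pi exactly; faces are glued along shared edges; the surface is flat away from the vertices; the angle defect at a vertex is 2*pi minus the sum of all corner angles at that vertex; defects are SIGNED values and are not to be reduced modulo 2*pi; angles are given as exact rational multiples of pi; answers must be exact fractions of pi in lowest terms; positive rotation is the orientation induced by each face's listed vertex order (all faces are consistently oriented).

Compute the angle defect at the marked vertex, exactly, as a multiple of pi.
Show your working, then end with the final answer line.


Sum of corner angles at P3: 3*pi
defect = 2*pi - 3*pi

Answer: defect(P3) = -pi


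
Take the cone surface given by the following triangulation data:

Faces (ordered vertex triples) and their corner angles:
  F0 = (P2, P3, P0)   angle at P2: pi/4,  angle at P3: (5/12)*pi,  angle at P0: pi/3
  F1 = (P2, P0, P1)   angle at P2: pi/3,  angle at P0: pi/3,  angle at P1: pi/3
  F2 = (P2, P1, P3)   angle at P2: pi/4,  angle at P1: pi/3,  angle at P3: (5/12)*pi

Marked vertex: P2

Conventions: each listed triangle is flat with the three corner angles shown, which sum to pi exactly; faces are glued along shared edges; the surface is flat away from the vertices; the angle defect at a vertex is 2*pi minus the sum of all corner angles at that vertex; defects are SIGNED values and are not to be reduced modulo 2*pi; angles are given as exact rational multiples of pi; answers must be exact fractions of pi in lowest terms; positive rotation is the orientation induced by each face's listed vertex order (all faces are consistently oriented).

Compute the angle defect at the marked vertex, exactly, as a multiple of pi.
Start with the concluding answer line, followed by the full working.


Answer: defect(P2) = (7/6)*pi

Sum of corner angles at P2: (5/6)*pi
defect = 2*pi - (5/6)*pi


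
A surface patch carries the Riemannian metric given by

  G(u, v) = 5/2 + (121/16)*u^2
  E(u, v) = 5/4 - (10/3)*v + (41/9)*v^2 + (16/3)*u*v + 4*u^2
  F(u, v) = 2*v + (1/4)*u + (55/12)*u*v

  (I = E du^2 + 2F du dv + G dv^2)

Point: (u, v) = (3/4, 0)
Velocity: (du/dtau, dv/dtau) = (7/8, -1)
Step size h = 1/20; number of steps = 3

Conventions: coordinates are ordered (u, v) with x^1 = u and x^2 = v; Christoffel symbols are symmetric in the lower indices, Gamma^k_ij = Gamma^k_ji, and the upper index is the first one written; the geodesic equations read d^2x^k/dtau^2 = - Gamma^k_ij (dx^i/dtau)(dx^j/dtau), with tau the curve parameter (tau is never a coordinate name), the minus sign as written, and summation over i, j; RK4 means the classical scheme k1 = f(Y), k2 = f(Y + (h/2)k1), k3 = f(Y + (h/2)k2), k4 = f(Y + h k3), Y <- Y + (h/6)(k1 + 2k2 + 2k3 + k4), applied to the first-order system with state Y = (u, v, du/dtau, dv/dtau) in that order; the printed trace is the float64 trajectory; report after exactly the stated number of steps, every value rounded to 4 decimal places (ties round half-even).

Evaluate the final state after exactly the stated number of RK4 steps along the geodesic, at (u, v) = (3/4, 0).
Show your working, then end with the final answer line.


f(Y) = (du/dtau, dv/dtau, -Gamma^u_ij Y'^i Y'^j, -Gamma^v_ij Y'^i Y'^j) with the Gammas evaluated at the stage position; h = 0.050000; intermediate values shown to 6 dp
step 0: u = 0.7500, v = 0.0000, du/dtau = 0.8750, dv/dtau = -1.0000
step 1:
  k1: at (u, v) = (0.750000, 0.000000), (du/dtau, dv/dtau) = (0.875000, -1.000000); Gamma_uuu = 0.859082, Gamma_uuv = 0.050324, Gamma_uvv = -0.067064, Gamma_vuu = -0.036188, Gamma_vuv = 0.838395, Gamma_vvv = 0.001862; k1 = (0.875000, -1.000000, -0.502603, 1.493035)
  k2: at (u, v) = (0.771875, -0.025000), (du/dtau, dv/dtau) = (0.862435, -0.962674); Gamma_uuu = 0.835713, Gamma_uuv = 0.064255, Gamma_uvv = -0.082838, Gamma_vuu = -0.026825, Gamma_vuv = 0.832726, Gamma_vvv = 0.000645; k2 = (0.862435, -0.962674, -0.438134, 1.402086)
  k3: at (u, v) = (0.771561, -0.024067), (du/dtau, dv/dtau) = (0.864047, -0.964948); Gamma_uuu = 0.836418, Gamma_uuv = 0.064043, Gamma_uvv = -0.082613, Gamma_vuu = -0.027333, Gamma_vuv = 0.832777, Gamma_vvv = 0.000704; k3 = (0.864047, -0.964948, -0.440735, 1.408424)
  k4: at (u, v) = (0.793202, -0.048247), (du/dtau, dv/dtau) = (0.852963, -0.929579); Gamma_uuu = 0.814871, Gamma_uuv = 0.077566, Gamma_uvv = -0.097256, Gamma_vuu = -0.019276, Gamma_vuv = 0.827256, Gamma_vvv = -0.000986; k4 = (0.852963, -0.929579, -0.385813, 1.326732)
  Y <- Y + (h/6)(k1 + 2k2 + 2k3 + k4): u = 0.7932, v = -0.0482, du/dtau = 0.8529, dv/dtau = -0.9297
step 2:
  k1: at (u, v) = (0.793174, -0.048207), (du/dtau, dv/dtau) = (0.852949, -0.929660); Gamma_uuu = 0.814904, Gamma_uuv = 0.077548, Gamma_uvv = -0.097238, Gamma_vuu = -0.019292, Gamma_vuv = 0.827262, Gamma_vvv = -0.000983; k1 = (0.852949, -0.929660, -0.385837, 1.326843)
  k2: at (u, v) = (0.814498, -0.071448), (du/dtau, dv/dtau) = (0.843303, -0.896489); Gamma_uuu = 0.795113, Gamma_uuv = 0.090579, Gamma_uvv = -0.110814, Gamma_vuu = -0.012441, Gamma_vuv = 0.821909, Gamma_vvv = -0.003037; k2 = (0.843303, -0.896489, -0.339434, 1.254033)
  k3: at (u, v) = (0.814257, -0.070619), (du/dtau, dv/dtau) = (0.844463, -0.898309); Gamma_uuu = 0.795674, Gamma_uuv = 0.090403, Gamma_uvv = -0.110654, Gamma_vuu = -0.012848, Gamma_vuv = 0.821929, Gamma_vvv = -0.002963; k3 = (0.844463, -0.898309, -0.340958, 1.258565)
  k4: at (u, v) = (0.835398, -0.093122), (du/dtau, dv/dtau) = (0.835901, -0.866732); Gamma_uuu = 0.777289, Gamma_uuv = 0.102997, Gamma_uvv = -0.123362, Gamma_vuu = -0.006952, Gamma_vuv = 0.816696, Gamma_vvv = -0.005297; k4 = (0.835901, -0.866732, -0.301200, 1.192233)
  Y <- Y + (h/6)(k1 + 2k2 + 2k3 + k4): u = 0.8354, v = -0.0931, du/dtau = 0.8359, dv/dtau = -0.8668
step 3:
  k1: at (u, v) = (0.835378, -0.093090), (du/dtau, dv/dtau) = (0.835884, -0.866791); Gamma_uuu = 0.777313, Gamma_uuv = 0.102984, Gamma_uvv = -0.123350, Gamma_vuu = -0.006963, Gamma_vuv = 0.816700, Gamma_vvv = -0.005293; k1 = (0.835884, -0.866791, -0.301201, 1.192301)
  k2: at (u, v) = (0.856275, -0.114760), (du/dtau, dv/dtau) = (0.828354, -0.836984); Gamma_uuu = 0.760292, Gamma_uuv = 0.115089, Gamma_uvv = -0.135234, Gamma_vuu = -0.001958, Gamma_vuv = 0.811596, Gamma_vvv = -0.007831; k2 = (0.828354, -0.836984, -0.267366, 1.132218)
  k3: at (u, v) = (0.856086, -0.114015), (du/dtau, dv/dtau) = (0.829199, -0.838486); Gamma_uuu = 0.760749, Gamma_uuv = 0.114939, Gamma_uvv = -0.135114, Gamma_vuu = -0.002289, Gamma_vuv = 0.811593, Gamma_vvv = -0.007751; k3 = (0.829199, -0.838486, -0.268249, 1.135579)
  k4: at (u, v) = (0.876838, -0.135014), (du/dtau, dv/dtau) = (0.822471, -0.810012); Gamma_uuu = 0.744842, Gamma_uuv = 0.126599, Gamma_uvv = -0.146305, Gamma_vuu = 0.002007, Gamma_vuv = 0.806579, Gamma_vvv = -0.010442; k4 = (0.822471, -0.810012, -0.239178, 1.080199)
  Y <- Y + (h/6)(k1 + 2k2 + 2k3 + k4): u = 0.8768, v = -0.1350, du/dtau = 0.8225, dv/dtau = -0.8101

Answer: u = 0.8768, v = -0.1350, du/dtau = 0.8225, dv/dtau = -0.8101


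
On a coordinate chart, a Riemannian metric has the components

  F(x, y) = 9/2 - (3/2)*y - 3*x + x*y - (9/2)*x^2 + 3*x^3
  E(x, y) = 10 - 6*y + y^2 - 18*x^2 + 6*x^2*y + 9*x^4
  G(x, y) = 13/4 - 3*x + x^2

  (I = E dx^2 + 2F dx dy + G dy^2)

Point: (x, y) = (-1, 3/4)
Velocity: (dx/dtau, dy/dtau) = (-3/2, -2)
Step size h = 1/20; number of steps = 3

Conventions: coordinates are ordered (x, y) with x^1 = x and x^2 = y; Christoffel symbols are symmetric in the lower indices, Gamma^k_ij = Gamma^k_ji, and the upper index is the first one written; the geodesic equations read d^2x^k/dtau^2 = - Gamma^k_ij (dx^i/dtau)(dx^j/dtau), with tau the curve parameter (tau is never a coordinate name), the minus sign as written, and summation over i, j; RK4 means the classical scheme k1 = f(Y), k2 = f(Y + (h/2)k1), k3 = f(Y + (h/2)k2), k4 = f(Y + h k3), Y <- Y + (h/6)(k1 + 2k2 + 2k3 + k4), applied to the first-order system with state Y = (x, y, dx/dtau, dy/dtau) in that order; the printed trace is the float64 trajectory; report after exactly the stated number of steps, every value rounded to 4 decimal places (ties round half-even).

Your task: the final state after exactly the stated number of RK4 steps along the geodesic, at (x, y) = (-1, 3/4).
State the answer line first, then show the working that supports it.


Answer: x = -1.2147, y = 0.4255, dx/dtau = -1.3525, dy/dtau = -2.3066

f(Y) = (dx/dtau, dy/dtau, -Gamma^x_ij Y'^i Y'^j, -Gamma^y_ij Y'^i Y'^j) with the Gammas evaluated at the stage position; h = 0.050000; intermediate values shown to 6 dp
step 0: x = -1.0000, y = 0.7500, dx/dtau = -1.5000, dy/dtau = -2.0000
step 1:
  k1: at (x, y) = (-1.000000, 0.750000), (dx/dtau, dy/dtau) = (-1.500000, -2.000000); Gamma_xxx = -0.576000, Gamma_xxy = 0.096000, Gamma_xyy = 0.000000, Gamma_yxx = 1.920000, Gamma_yxy = -0.320000, Gamma_yyy = 0.000000; k1 = (-1.500000, -2.000000, 0.720000, -2.400000)
  k2: at (x, y) = (-1.037500, 0.700000), (dx/dtau, dy/dtau) = (-1.482000, -2.060000); Gamma_xxx = -0.696716, Gamma_xxy = 0.111922, Gamma_xyy = 0.000000, Gamma_yxx = 1.902585, Gamma_yxy = -0.305636, Gamma_yyy = 0.000000; k2 = (-1.482000, -2.060000, 0.846835, -2.312528)
  k3: at (x, y) = (-1.037050, 0.698500), (dx/dtau, dy/dtau) = (-1.478829, -2.057813); Gamma_xxx = -0.694049, Gamma_xxy = 0.111542, Gamma_xyy = 0.000000, Gamma_yxx = 1.903775, Gamma_yxy = -0.305960, Gamma_yyy = 0.000000; k3 = (-1.478829, -2.057813, 0.838960, -2.301266)
  k4: at (x, y) = (-1.073941, 0.647109), (dx/dtau, dy/dtau) = (-1.458052, -2.115063); Gamma_xxx = -0.806030, Gamma_xxy = 0.125089, Gamma_xyy = 0.000000, Gamma_yxx = 1.873869, Gamma_yxy = -0.290809, Gamma_yyy = 0.000000; k4 = (-1.458052, -2.115063, 0.942034, -2.190054)
  Y <- Y + (h/6)(k1 + 2k2 + 2k3 + k4): x = -1.0740, y = 0.6471, dx/dtau = -1.4581, dy/dtau = -2.1151
step 2:
  k1: at (x, y) = (-1.073998, 0.647078), (dx/dtau, dy/dtau) = (-1.458053, -2.115147); Gamma_xxx = -0.806219, Gamma_xxy = 0.125112, Gamma_xyy = 0.000000, Gamma_yxx = 1.873792, Gamma_yxy = -0.290782, Gamma_yyy = 0.000000; k1 = (-1.458053, -2.115147, 0.942267, -2.189991)
  k2: at (x, y) = (-1.110449, 0.594199), (dx/dtau, dy/dtau) = (-1.434496, -2.169897); Gamma_xxx = -0.908360, Gamma_xxy = 0.136335, Gamma_xyy = 0.000000, Gamma_yxx = 1.833203, Gamma_yxy = -0.275144, Gamma_yyy = 0.000000; k2 = (-1.434496, -2.169897, 1.020462, -2.059439)
  k3: at (x, y) = (-1.109860, 0.592830), (dx/dtau, dy/dtau) = (-1.432542, -2.166633); Gamma_xxx = -0.905762, Gamma_xxy = 0.136018, Gamma_xyy = 0.000000, Gamma_yxx = 1.835054, Gamma_yxy = -0.275568, Gamma_yyy = 0.000000; k3 = (-1.432542, -2.166633, 1.014443, -2.055239)
  k4: at (x, y) = (-1.145625, 0.538746), (dx/dtau, dy/dtau) = (-1.407331, -2.217909); Gamma_xxx = -0.996875, Gamma_xxy = 0.145026, Gamma_xyy = 0.000000, Gamma_yxx = 1.786690, Gamma_yxy = -0.259929, Gamma_yyy = 0.000000; k4 = (-1.407331, -2.217909, 1.069040, -1.916030)
  Y <- Y + (h/6)(k1 + 2k2 + 2k3 + k4): x = -1.1457, y = 0.5387, dx/dtau = -1.4074, dy/dtau = -2.2179
step 3:
  k1: at (x, y) = (-1.145660, 0.538693), (dx/dtau, dy/dtau) = (-1.407377, -2.217942); Gamma_xxx = -0.996960, Gamma_xxy = 0.145034, Gamma_xyy = 0.000000, Gamma_yxx = 1.786638, Gamma_yxy = -0.259914, Gamma_yyy = 0.000000; k1 = (-1.407377, -2.217942, 1.069245, -1.916179)
  k2: at (x, y) = (-1.180844, 0.483245), (dx/dtau, dy/dtau) = (-1.380646, -2.265846); Gamma_xxx = -1.076873, Gamma_xxy = 0.151992, Gamma_xyy = 0.000000, Gamma_yxx = 1.732410, Gamma_yxy = -0.244516, Gamma_yyy = 0.000000; k2 = (-1.380646, -2.265846, 1.101755, -1.772438)
  k3: at (x, y) = (-1.180176, 0.482047), (dx/dtau, dy/dtau) = (-1.379833, -2.262253); Gamma_xxx = -1.074718, Gamma_xxy = 0.151774, Gamma_xyy = 0.000000, Gamma_yxx = 1.734687, Gamma_yxy = -0.244976, Gamma_yyy = 0.000000; k3 = (-1.379833, -2.262253, 1.098666, -1.773340)
  k4: at (x, y) = (-1.214651, 0.425581), (dx/dtau, dy/dtau) = (-1.352444, -2.306609); Gamma_xxx = -1.143831, Gamma_xxy = 0.156949, Gamma_xyy = 0.000000, Gamma_yxx = 1.676880, Gamma_yxy = -0.230091, Gamma_yyy = 0.000000; k4 = (-1.352444, -2.306609, 1.112962, -1.631625)
  Y <- Y + (h/6)(k1 + 2k2 + 2k3 + k4): x = -1.2147, y = 0.4255, dx/dtau = -1.3525, dy/dtau = -2.3066


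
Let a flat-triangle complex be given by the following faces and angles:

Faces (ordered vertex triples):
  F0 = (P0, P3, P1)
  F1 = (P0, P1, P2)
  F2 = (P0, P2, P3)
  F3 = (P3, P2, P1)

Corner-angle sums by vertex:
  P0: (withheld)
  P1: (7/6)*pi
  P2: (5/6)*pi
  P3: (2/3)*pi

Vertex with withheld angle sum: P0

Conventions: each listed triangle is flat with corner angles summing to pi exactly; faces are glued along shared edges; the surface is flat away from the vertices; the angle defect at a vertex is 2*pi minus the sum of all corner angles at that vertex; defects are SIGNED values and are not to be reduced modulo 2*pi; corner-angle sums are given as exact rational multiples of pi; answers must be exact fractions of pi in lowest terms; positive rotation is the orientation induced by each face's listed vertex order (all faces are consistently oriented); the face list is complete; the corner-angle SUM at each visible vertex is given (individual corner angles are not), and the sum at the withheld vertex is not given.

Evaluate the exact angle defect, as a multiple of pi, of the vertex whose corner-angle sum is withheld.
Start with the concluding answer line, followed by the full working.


Answer: defect(P0) = (2/3)*pi

V = 4, E = 6, F = 4; chi = V - E + F = 2
Gauss-Bonnet: total defect = 2*pi*chi = 4*pi; visible defects sum to (10/3)*pi


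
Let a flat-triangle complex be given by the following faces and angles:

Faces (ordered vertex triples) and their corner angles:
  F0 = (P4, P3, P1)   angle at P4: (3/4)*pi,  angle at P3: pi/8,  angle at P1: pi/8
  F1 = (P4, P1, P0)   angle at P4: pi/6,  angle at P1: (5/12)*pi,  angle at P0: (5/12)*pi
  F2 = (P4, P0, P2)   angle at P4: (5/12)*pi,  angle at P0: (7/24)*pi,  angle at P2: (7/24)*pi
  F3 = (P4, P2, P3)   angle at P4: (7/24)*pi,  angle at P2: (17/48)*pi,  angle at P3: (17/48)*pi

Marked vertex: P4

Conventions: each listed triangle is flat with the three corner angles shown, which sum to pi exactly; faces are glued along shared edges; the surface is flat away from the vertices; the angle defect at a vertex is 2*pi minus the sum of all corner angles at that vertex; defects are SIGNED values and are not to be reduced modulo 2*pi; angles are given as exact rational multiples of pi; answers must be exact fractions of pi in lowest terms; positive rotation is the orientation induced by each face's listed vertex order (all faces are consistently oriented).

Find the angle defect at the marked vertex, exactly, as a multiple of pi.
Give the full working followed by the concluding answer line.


Sum of corner angles at P4: (13/8)*pi
defect = 2*pi - (13/8)*pi

Answer: defect(P4) = (3/8)*pi


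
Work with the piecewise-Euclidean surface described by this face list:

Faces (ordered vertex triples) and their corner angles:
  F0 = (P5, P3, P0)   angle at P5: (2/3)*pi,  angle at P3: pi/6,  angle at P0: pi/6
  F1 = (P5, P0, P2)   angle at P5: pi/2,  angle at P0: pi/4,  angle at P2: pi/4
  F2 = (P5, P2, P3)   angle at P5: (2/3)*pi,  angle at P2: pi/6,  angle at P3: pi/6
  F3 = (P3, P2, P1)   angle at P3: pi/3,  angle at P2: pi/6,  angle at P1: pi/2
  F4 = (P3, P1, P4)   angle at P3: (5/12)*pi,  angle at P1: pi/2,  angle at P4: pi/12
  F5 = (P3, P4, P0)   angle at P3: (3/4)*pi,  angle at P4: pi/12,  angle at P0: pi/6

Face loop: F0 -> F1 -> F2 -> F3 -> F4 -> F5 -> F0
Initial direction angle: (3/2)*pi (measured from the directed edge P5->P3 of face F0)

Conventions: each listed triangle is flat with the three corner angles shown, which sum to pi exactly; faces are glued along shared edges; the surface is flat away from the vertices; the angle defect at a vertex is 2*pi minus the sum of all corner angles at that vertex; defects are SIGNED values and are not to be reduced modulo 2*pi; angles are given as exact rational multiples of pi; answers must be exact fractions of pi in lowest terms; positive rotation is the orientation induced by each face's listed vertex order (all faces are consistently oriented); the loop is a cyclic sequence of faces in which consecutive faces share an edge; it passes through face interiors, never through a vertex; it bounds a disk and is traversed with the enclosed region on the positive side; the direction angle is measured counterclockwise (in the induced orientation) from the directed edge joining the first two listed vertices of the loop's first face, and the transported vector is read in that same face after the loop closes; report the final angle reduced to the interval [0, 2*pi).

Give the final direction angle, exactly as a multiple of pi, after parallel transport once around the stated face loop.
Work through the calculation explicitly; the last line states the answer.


enclosed vertex P3: corner angles sum to (11/6)*pi, defect = 2*pi - (11/6)*pi = pi/6
enclosed vertex P5: corner angles sum to (11/6)*pi, defect = 2*pi - (11/6)*pi = pi/6
summing the enclosed defects onto the initial angle, mod 2*pi in the induced orientation:
final angle = (3/2)*pi + pi/3 = (11/6)*pi (mod 2*pi)

Answer: final direction angle = (11/6)*pi


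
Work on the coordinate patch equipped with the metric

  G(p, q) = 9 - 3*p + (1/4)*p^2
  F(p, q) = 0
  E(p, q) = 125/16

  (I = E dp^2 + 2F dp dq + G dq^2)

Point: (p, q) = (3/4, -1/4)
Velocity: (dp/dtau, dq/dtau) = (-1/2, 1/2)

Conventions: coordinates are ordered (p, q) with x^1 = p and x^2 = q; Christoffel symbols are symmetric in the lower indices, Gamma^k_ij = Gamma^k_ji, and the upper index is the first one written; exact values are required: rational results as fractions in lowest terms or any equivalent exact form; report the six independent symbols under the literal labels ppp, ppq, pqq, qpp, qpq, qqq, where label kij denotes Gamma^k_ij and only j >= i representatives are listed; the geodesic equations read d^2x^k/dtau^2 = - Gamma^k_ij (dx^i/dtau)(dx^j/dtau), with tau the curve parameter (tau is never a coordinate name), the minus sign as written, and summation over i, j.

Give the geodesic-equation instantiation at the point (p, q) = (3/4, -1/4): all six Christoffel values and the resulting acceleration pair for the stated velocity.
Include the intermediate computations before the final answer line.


E = 125/16, F = 0, G = 441/64 at the point
E_p = 0, E_q = 0, F_p = 0, F_q = 0, G_p = -21/8, G_q = 0
EG - F^2 = 55125/1024;  g^inv = (1024/55125) * [[441/64, 0], [0, 125/16]]
first-kind symbols [ij,l] = (1/2)(d_i g_jl + d_j g_il - d_l g_ij): [pp,p] = E_p/2 = 0, [pp,q] = F_p - E_q/2 = 0, [pq,p] = E_q/2 = 0, [pq,q] = G_p/2 = -21/16, [qq,p] = F_q - G_p/2 = 21/16, [qq,q] = G_q/2 = 0
Gamma^p_ij = (G*[ij,p] - F*[ij,q])/(EG - F^2), Gamma^q_ij = (E*[ij,q] - F*[ij,p])/(EG - F^2)
Gamma_ppp = 0, Gamma_ppq = 0, Gamma_pqq = 21/125, Gamma_qpp = 0, Gamma_qpq = -4/21, Gamma_qqq = 0
d^2p/dtau^2 = -(Gamma_ppp*(-1/2)^2 + 2*Gamma_ppq*(-1/2)*(1/2) + Gamma_pqq*(1/2)^2) = -21/500
d^2q/dtau^2 = -(Gamma_qpp*(-1/2)^2 + 2*Gamma_qpq*(-1/2)*(1/2) + Gamma_qqq*(1/2)^2) = -2/21

Answer: Gamma_ppp = 0, Gamma_ppq = 0, Gamma_pqq = 21/125, Gamma_qpp = 0, Gamma_qpq = -4/21, Gamma_qqq = 0; accelerations (d^2p/dtau^2, d^2q/dtau^2) = (-21/500, -2/21)


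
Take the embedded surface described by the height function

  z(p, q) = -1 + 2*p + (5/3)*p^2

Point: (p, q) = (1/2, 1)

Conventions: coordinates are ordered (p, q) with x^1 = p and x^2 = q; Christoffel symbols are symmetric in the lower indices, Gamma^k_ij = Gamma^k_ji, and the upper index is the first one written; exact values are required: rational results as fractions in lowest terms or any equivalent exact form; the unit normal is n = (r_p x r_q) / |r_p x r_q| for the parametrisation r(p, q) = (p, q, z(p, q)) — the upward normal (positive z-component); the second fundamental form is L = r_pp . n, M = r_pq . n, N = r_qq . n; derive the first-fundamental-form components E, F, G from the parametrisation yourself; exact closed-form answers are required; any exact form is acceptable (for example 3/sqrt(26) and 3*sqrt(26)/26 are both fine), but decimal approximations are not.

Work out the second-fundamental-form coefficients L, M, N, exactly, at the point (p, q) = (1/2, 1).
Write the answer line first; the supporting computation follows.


Answer: L = sqrt(130)/13, M = 0, N = 0

z_p = 11/3, z_q = 0, z_pp = 10/3, z_pq = 0, z_qq = 0
E = 130/9, F = 0, G = 1; answer radicand W^2 = 130/9
unnormalised second-form numerators: l = 10/3, m = 0, n = 0; L = l/sqrt(130/9), and similarly M = m/sqrt(W^2), N = n/sqrt(W^2)


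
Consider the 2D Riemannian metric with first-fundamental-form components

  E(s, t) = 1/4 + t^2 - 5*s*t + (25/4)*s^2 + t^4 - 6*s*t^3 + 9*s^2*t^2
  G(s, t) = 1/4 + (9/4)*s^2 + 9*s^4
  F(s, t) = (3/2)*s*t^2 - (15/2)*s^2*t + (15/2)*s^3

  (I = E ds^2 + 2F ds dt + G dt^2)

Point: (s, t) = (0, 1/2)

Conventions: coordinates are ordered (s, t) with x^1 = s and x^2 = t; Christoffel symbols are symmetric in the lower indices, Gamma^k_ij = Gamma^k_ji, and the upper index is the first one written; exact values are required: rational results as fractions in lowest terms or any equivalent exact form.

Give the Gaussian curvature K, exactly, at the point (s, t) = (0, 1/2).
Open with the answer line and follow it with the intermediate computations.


Answer: K = -16

E = 9/16, F = 0, G = 1/4, EG - F^2 = 9/64 at the point
E_s = -13/4, E_t = 3/2, F_s = 3/8, F_t = 0, G_s = 0, G_t = 0
E_tt = 5, F_st = 3/2, G_ss = 9/2
Apply the Brioschi formula K = (det M1 - det M2)/(EG - F^2)^2 over the derivative matrices of E, F, G.
M1 = [[-E_tt/2 + F_st - G_ss/2, E_s/2, F_s - E_t/2], [F_t - G_s/2, E, F], [G_t/2, F, G]] = [[-13/4, -13/8, -3/8], [0, 9/16, 0], [0, 0, 1/4]]; det M1 = -117/256
M2 = [[0, E_t/2, G_s/2], [E_t/2, E, F], [G_s/2, F, G]] = [[0, 3/4, 0], [3/4, 9/16, 0], [0, 0, 1/4]]; det M2 = -9/64
det M1 - det M2 = -81/256; K = -81/256 / (9/64)^2 = -16


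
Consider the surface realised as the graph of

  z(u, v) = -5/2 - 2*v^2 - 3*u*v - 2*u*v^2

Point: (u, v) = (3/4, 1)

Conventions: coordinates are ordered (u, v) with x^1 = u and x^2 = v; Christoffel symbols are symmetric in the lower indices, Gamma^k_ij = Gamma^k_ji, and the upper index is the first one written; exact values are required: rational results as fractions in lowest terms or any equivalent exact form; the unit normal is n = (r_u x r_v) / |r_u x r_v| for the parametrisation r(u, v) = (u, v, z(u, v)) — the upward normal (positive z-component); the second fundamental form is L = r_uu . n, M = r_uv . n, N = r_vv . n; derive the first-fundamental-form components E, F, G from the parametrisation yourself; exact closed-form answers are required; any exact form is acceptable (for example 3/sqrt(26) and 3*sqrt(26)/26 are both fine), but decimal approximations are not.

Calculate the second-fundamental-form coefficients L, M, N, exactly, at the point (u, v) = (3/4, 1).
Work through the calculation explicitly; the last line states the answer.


z_u = -5, z_v = -37/4, z_uu = 0, z_uv = -7, z_vv = -7
E = 26, F = 185/4, G = 1385/16; answer radicand W^2 = 1785/16
unnormalised second-form numerators: l = 0, m = -7, n = -7; L = l/sqrt(1785/16), and similarly M = m/sqrt(W^2), N = n/sqrt(W^2)

Answer: L = 0, M = -4*sqrt(1785)/255, N = -4*sqrt(1785)/255


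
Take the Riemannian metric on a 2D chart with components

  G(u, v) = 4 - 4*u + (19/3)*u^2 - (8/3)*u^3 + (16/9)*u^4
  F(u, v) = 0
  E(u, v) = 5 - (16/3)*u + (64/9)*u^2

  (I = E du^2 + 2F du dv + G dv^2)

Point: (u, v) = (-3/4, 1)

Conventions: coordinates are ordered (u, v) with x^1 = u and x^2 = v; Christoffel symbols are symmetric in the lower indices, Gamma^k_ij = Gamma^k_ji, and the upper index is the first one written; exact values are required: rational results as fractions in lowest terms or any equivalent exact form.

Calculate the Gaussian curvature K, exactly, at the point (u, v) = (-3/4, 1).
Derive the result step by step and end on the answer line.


E = 13, F = 0, G = 49/4, EG - F^2 = 637/4 at the point
E_u = -16, E_v = 0, F_u = 0, F_v = 0, G_u = -21, G_v = 0
E_vv = 0, F_uv = 0, G_uu = 110/3
Evaluate Brioschi's two determinant matrices M1, M2 and divide by (EG - F^2)^2.
M1 = [[-E_vv/2 + F_uv - G_uu/2, E_u/2, F_u - E_v/2], [F_v - G_u/2, E, F], [G_v/2, F, G]] = [[-55/3, -8, 0], [21/2, 13, 0], [0, 0, 49/4]]; det M1 = -22687/12
M2 = [[0, E_v/2, G_u/2], [E_v/2, E, F], [G_u/2, F, G]] = [[0, 0, -21/2], [0, 13, 0], [-21/2, 0, 49/4]]; det M2 = -5733/4
det M1 - det M2 = -1372/3; K = -1372/3 / (637/4)^2 = -64/3549

Answer: K = -64/3549


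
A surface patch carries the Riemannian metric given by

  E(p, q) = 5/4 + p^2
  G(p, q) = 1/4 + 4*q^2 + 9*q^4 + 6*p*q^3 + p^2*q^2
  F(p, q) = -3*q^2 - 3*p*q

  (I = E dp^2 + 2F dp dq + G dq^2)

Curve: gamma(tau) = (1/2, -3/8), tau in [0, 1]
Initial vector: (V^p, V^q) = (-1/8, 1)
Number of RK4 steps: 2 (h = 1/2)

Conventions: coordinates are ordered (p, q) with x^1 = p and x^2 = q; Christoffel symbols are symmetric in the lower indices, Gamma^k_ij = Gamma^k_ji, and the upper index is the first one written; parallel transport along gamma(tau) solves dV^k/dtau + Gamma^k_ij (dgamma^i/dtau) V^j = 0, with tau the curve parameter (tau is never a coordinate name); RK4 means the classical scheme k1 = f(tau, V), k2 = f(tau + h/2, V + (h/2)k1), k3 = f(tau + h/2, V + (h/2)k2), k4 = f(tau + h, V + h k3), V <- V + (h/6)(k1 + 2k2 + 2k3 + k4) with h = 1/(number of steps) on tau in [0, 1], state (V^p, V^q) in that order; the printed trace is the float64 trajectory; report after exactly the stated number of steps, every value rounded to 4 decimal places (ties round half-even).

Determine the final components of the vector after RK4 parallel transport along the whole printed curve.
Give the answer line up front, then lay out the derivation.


Answer: V^p = -0.1250, V^q = 1.0000

gamma'(tau) = (0, 0); f(tau, V)^k = -Gamma^k_ij(gamma(tau)) gamma'^i(tau) V^j; h = 1/2; intermediate values shown to 6 dp
curve data and Christoffel symbols at the stage parameters:
  tau = 0.000000: gamma = (0.500000, -0.375000), gamma' = (0.000000, 0.000000); Gamma_ppp = 0.215014, Gamma_ppq = 0.009646, Gamma_pqq = 0.776846, Gamma_qpp = 1.262075, Gamma_qpq = -0.102887, Gamma_qqq = -2.328022
  tau = 0.250000: gamma = (0.500000, -0.375000), gamma' = (0.000000, 0.000000); Gamma_ppp = 0.215014, Gamma_ppq = 0.009646, Gamma_pqq = 0.776846, Gamma_qpp = 1.262075, Gamma_qpq = -0.102887, Gamma_qqq = -2.328022
  tau = 0.500000: gamma = (0.500000, -0.375000), gamma' = (0.000000, 0.000000); Gamma_ppp = 0.215014, Gamma_ppq = 0.009646, Gamma_pqq = 0.776846, Gamma_qpp = 1.262075, Gamma_qpq = -0.102887, Gamma_qqq = -2.328022
  tau = 0.750000: gamma = (0.500000, -0.375000), gamma' = (0.000000, 0.000000); Gamma_ppp = 0.215014, Gamma_ppq = 0.009646, Gamma_pqq = 0.776846, Gamma_qpp = 1.262075, Gamma_qpq = -0.102887, Gamma_qqq = -2.328022
  tau = 1.000000: gamma = (0.500000, -0.375000), gamma' = (0.000000, 0.000000); Gamma_ppp = 0.215014, Gamma_ppq = 0.009646, Gamma_pqq = 0.776846, Gamma_qpp = 1.262075, Gamma_qpq = -0.102887, Gamma_qqq = -2.328022
step 0: V^p = -0.1250, V^q = 1.0000
step 1: k1 = (0.000000, 0.000000), k2 = (0.000000, 0.000000), k3 = (0.000000, 0.000000), k4 = (0.000000, 0.000000); V <- V + (h/6)(k1 + 2k2 + 2k3 + k4): V^p = -0.1250, V^q = 1.0000
step 2: k1 = (0.000000, 0.000000), k2 = (0.000000, 0.000000), k3 = (0.000000, 0.000000), k4 = (0.000000, 0.000000); V <- V + (h/6)(k1 + 2k2 + 2k3 + k4): V^p = -0.1250, V^q = 1.0000


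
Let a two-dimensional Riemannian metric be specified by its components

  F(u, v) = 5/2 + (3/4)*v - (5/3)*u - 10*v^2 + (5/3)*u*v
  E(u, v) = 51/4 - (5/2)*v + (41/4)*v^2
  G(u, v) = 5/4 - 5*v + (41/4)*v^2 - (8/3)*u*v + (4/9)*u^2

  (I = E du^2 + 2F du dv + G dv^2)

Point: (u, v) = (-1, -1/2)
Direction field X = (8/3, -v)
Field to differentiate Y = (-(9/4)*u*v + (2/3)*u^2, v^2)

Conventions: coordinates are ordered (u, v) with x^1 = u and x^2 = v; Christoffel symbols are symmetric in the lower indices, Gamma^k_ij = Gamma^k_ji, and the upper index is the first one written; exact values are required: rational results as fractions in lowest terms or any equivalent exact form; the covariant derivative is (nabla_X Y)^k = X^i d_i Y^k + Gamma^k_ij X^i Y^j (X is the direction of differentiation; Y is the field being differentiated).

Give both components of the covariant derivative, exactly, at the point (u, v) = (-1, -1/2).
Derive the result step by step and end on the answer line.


E = 265/16, F = 17/8, G = 781/144 at the point
E_u = 0, E_v = -51/4, F_u = -5/2, F_v = 109/12, G_u = 4/9, G_v = -151/12
EG - F^2 = 196561/2304;  g^inv = (2304/196561) * [[781/144, -17/8], [-17/8, 265/16]]
first-kind symbols [ij,l] = (1/2)(d_i g_jl + d_j g_il - d_l g_ij): [uu,u] = E_u/2 = 0, [uu,v] = F_u - E_v/2 = 31/8, [uv,u] = E_v/2 = -51/8, [uv,v] = G_u/2 = 2/9, [vv,u] = F_v - G_u/2 = 319/36, [vv,v] = G_v/2 = -151/24
Gamma^u_ij = (G*[ij,u] - F*[ij,v])/(EG - F^2), Gamma^v_ij = (E*[ij,v] - F*[ij,u])/(EG - F^2)
Gamma_uuu = -18972/196561, Gamma_uuv = -80750/196561, Gamma_uvv = 1273792/1769049, Gamma_vuu = 147870/196561, Gamma_vuv = 39692/196561, Gamma_vvv = -283474/196561
X = (8/3, 1/2), Y = (-11/24, 1/4) at the point

Answer: (nabla_X Y)^u = 117482/196561, (nabla_X Y)^v = -594159/393122


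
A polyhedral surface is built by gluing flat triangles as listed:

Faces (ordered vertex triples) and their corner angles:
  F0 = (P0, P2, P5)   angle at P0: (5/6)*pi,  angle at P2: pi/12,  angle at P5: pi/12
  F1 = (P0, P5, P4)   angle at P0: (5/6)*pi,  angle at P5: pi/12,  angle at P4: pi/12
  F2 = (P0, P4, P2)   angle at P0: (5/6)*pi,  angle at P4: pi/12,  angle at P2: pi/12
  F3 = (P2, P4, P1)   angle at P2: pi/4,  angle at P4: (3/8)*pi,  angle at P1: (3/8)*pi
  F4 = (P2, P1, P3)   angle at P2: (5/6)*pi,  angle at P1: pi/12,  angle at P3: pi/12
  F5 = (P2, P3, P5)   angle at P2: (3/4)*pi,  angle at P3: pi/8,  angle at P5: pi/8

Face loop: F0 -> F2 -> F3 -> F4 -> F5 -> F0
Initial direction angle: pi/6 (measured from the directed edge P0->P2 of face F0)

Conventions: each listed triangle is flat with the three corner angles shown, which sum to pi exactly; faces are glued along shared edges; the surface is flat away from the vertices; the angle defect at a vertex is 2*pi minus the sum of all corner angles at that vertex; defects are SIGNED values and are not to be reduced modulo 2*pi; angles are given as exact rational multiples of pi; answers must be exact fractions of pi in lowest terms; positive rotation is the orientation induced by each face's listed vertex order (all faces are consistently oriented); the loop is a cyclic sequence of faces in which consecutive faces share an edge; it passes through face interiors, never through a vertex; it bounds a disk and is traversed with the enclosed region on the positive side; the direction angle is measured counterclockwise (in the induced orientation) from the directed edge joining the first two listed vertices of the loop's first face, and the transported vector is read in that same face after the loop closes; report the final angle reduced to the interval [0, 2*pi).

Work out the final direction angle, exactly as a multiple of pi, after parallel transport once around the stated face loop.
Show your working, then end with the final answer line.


enclosed vertex P2: corner angles sum to 2*pi, defect = 2*pi - 2*pi = 0
transport around the loop rotates by the sum of enclosed defects; add to the initial angle mod 2*pi
final angle = pi/6 + 0 = pi/6 (mod 2*pi)

Answer: final direction angle = pi/6
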